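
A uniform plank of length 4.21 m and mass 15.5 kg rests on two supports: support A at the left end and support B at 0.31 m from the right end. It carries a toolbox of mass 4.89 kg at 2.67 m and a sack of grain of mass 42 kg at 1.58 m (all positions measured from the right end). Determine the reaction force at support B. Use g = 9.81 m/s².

Taking torques about support A:
Beam weight: 15.5 × 9.81 = 152.1 N down at 2.105 m → arm 2.105 m, τ = 152.1 × 2.105 = 320.2 N·m clockwise.
Toolbox: 4.89 × 9.81 = 47.97 N down at 2.67 m → arm 1.54 m, τ = 47.97 × 1.54 = 73.87 N·m clockwise.
Sack of grain: 42 × 9.81 = 412 N down at 1.58 m → arm 2.63 m, τ = 412 × 2.63 = 1084 N·m clockwise.
Net load moment about support A = 1478 N·m clockwise.
Reaction R at support B is upward at 0.31 m, arm 3.9 m → moment R × 3.9 counterclockwise.
Balancing moments: R × 3.9 = 1478, giving R = 379 N.

R_B ≈ 379 N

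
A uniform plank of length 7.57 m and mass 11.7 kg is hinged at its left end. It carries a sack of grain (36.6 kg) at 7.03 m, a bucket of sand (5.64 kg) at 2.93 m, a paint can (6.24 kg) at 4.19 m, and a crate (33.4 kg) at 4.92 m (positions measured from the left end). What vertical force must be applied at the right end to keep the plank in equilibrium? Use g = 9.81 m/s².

F ≈ 659 N

Take moments about the left end.
Beam weight: 11.7 × 9.81 = 114.8 N down at 3.785 m → arm 3.785 m, τ = 114.8 × 3.785 = 434.5 N·m clockwise.
Sack of grain: 36.6 × 9.81 = 359 N down at 7.03 m → arm 7.03 m, τ = 359 × 7.03 = 2524 N·m clockwise.
Bucket of sand: 5.64 × 9.81 = 55.33 N down at 2.93 m → arm 2.93 m, τ = 55.33 × 2.93 = 162.1 N·m clockwise.
Paint can: 6.24 × 9.81 = 61.21 N down at 4.19 m → arm 4.19 m, τ = 61.21 × 4.19 = 256.5 N·m clockwise.
Crate: 33.4 × 9.81 = 327.7 N down at 4.92 m → arm 4.92 m, τ = 327.7 × 4.92 = 1612 N·m clockwise.
Net moment of the loads = 4989 N·m clockwise.
The upward force F acts at the right end, arm 7.57 m, giving F × 7.57 counterclockwise.
Balancing moments: F × 7.57 = 4989, giving F = 4989 / 7.57 = 659 N.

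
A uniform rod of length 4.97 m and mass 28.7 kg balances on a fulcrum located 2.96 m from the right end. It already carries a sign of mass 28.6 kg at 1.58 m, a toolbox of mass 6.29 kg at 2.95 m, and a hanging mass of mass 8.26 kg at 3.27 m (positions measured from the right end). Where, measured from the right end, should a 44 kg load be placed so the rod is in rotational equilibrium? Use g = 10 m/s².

x ≈ 4.11 m from the right end

Taking torques about the fulcrum (at 2.96 m from the right end):
Beam weight: 28.7 × 10 = 287 N down at 2.485 m → arm 0.475 m, τ = 287 × 0.475 = 136.3 N·m clockwise.
Sign: 28.6 × 10 = 286 N down at 1.58 m → arm 1.38 m, τ = 286 × 1.38 = 394.7 N·m clockwise.
Toolbox: 6.29 × 10 = 62.9 N down at 2.95 m → arm 0.01 m, τ = 62.9 × 0.01 = 0.629 N·m clockwise.
Hanging mass: 8.26 × 10 = 82.6 N down at 3.27 m → arm 0.31 m, τ = 82.6 × 0.31 = 25.61 N·m counterclockwise.
Net moment of existing loads = 506 N·m clockwise.
The load weighs 44 × 10 = 440 N and must supply an equal counterclockwise moment, so its lever arm about the fulcrum is 506 / 440 = 1.15 m.
That puts it at 2.96 + 1.15 = 4.11 m from the right end.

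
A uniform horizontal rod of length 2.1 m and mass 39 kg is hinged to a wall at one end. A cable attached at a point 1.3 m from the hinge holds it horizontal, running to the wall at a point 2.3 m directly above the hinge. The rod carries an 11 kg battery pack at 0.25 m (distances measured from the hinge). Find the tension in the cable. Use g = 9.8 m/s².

Choose the hinge as the axis so the unknown hinge reaction has zero arm there.
Beam weight: 39 × 9.8 = 382.2 N down at 1.05 m → arm 1.05 m, τ = 382.2 × 1.05 = 401.3 N·m clockwise.
Battery pack: 11 × 9.8 = 107.8 N down at 0.25 m → arm 0.25 m, τ = 107.8 × 0.25 = 26.95 N·m clockwise.
Total clockwise load moment = 428.2 N·m.
The cable tension T acts at 1.3 m; only its component perpendicular to the rod, T sinθ, produces torque. sinθ = h/√(h²+d²) = 2.3/√(2.3²+1.3²) = 0.8706.
Στ = 0 ⇒ T × 1.3 × 0.8706 = 428.2 ⇒ T = 428.2 / 1.132 = 378 N.

T ≈ 378 N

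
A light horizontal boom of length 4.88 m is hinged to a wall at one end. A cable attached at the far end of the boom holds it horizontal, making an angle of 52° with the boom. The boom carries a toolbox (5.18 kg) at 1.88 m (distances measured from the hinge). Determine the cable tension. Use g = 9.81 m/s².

Take moments about the hinge.
Toolbox: 5.18 × 9.81 = 50.82 N down at 1.88 m → arm 1.88 m, τ = 50.82 × 1.88 = 95.54 N·m clockwise.
Total clockwise load moment = 95.54 N·m.
The cable tension T acts at 4.88 m; only its component perpendicular to the boom, T sinθ, produces torque. sin 52° = 0.788.
Setting net torque to zero: T × 4.88 × 0.788 = 95.54 → T = 95.54 / 3.845 = 24.8 N.

T ≈ 24.8 N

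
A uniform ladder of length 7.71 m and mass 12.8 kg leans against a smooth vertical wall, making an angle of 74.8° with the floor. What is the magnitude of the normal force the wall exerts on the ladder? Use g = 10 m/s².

About the foot of the ladder:
Ladder weight 12.8×10 = 128 N acts at 3.855 m along the ladder; its horizontal arm is 3.855·cos74.8° = 1.011 m → τ = 129.4 N·m clockwise.
Wall normal N acts horizontally at the top; its moment arm is the height L sinθ = 7.71·sin74.8° = 7.44 m, counterclockwise.
Balancing moments: N × 7.44 = 129.4, giving N = 17.4 N.

N_wall ≈ 17.4 N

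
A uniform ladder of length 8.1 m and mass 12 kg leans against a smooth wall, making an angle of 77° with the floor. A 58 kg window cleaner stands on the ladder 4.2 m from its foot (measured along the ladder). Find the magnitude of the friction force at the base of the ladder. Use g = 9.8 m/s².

Take moments about the foot of the ladder.
Ladder weight 12×9.8 = 117.6 N acts at 4.05 m along the ladder; its horizontal arm is 4.05·cos77° = 0.9111 m → τ = 107.1 N·m clockwise.
Window cleaner: 58×9.8 = 568.4 N at 4.2 m → arm 0.9448 m → τ = 537 N·m clockwise.
Wall normal N acts horizontally at the top; its moment arm is the height L sinθ = 8.1·sin77° = 7.892 m, counterclockwise.
Balancing moments: N × 7.892 = 644.1, giving N = 81.6 N.
ΣFx = 0: friction at the foot balances the wall's push, so f = N_wall = 81.6 N.

f ≈ 81.6 N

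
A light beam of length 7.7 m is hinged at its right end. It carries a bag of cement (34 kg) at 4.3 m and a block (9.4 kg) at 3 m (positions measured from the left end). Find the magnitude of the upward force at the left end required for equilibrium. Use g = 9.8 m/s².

Take moments about the right end.
Bag of cement: 34 × 9.8 = 333.2 N down at 4.3 m → arm 3.4 m, τ = 333.2 × 3.4 = 1133 N·m counterclockwise.
Block: 9.4 × 9.8 = 92.12 N down at 3 m → arm 4.7 m, τ = 92.12 × 4.7 = 433 N·m counterclockwise.
Net moment of the loads = 1566 N·m counterclockwise.
The upward force F acts at the left end, arm 7.7 m, giving F × 7.7 clockwise.
Setting net torque to zero: F × 7.7 = 1566 → F = 1566 / 7.7 = 203 N.

F ≈ 203 N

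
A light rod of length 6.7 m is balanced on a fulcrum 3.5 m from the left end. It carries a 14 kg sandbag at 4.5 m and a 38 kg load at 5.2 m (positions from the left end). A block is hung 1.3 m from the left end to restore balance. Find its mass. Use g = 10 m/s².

About the fulcrum (at 3.5 m from the left end):
Sandbag: 14 × 10 = 140 N down at 4.5 m → arm 1 m, τ = 140 × 1 = 140 N·m clockwise.
Load: 38 × 10 = 380 N down at 5.2 m → arm 1.7 m, τ = 380 × 1.7 = 646 N·m clockwise.
Net moment of known loads = 786 N·m clockwise.
An unknown mass m at 1.3 m has arm 2.2 m; its moment is m·g·2.2 counterclockwise.
Setting net torque to zero: m × 10 × 2.2 = 786 → m = 786 / (10 × 2.2) = 35.7 kg.

m ≈ 35.7 kg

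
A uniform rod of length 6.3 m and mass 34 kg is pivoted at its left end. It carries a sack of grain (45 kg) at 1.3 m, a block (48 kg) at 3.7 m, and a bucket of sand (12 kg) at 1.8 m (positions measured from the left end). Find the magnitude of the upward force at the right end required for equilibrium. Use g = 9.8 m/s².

Taking torques about the left end:
Beam weight: 34 × 9.8 = 333.2 N down at 3.15 m → arm 3.15 m, τ = 333.2 × 3.15 = 1050 N·m clockwise.
Sack of grain: 45 × 9.8 = 441 N down at 1.3 m → arm 1.3 m, τ = 441 × 1.3 = 573.3 N·m clockwise.
Block: 48 × 9.8 = 470.4 N down at 3.7 m → arm 3.7 m, τ = 470.4 × 3.7 = 1740 N·m clockwise.
Bucket of sand: 12 × 9.8 = 117.6 N down at 1.8 m → arm 1.8 m, τ = 117.6 × 1.8 = 211.7 N·m clockwise.
Net moment of the loads = 3575 N·m clockwise.
The upward force F acts at the right end, arm 6.3 m, giving F × 6.3 counterclockwise.
For rotational equilibrium, F × 6.3 = 3575, so F = 3575 / 6.3 = 567 N.

F ≈ 567 N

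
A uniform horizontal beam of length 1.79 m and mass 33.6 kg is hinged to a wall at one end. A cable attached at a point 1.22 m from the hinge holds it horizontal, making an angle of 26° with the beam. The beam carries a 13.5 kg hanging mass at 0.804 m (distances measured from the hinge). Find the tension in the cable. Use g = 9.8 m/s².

T ≈ 750 N

About the hinge:
Beam weight: 33.6 × 9.8 = 329.3 N down at 0.895 m → arm 0.895 m, τ = 329.3 × 0.895 = 294.7 N·m clockwise.
Hanging mass: 13.5 × 9.8 = 132.3 N down at 0.804 m → arm 0.804 m, τ = 132.3 × 0.804 = 106.4 N·m clockwise.
Total clockwise load moment = 401.1 N·m.
The cable tension T acts at 1.22 m; only its component perpendicular to the beam, T sinθ, produces torque. sin 26° = 0.4384.
Balancing moments: T × 1.22 × 0.4384 = 401.1, giving T = 401.1 / 0.5348 = 750 N.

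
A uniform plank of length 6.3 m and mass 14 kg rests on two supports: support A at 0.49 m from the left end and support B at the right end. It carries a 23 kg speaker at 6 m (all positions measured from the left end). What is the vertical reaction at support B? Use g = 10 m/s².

R_B ≈ 282 N

Sum moments about support A (its reaction then has zero moment arm).
Beam weight: 14 × 10 = 140 N down at 3.15 m → arm 2.66 m, τ = 140 × 2.66 = 372.4 N·m clockwise.
Speaker: 23 × 10 = 230 N down at 6 m → arm 5.51 m, τ = 230 × 5.51 = 1267 N·m clockwise.
Net load moment about support A = 1639 N·m clockwise.
Reaction R at support B is upward at 6.3 m, arm 5.81 m → moment R × 5.81 counterclockwise.
Στ = 0 ⇒ R × 5.81 = 1639 ⇒ R = 282 N.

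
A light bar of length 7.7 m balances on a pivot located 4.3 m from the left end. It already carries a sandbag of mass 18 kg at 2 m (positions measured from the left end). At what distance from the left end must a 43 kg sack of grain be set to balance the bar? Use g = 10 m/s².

Taking torques about the pivot (at 4.3 m from the left end):
Sandbag: 18 × 10 = 180 N down at 2 m → arm 2.3 m, τ = 180 × 2.3 = 414 N·m counterclockwise.
Net moment of existing loads = 414 N·m counterclockwise.
The sack of grain weighs 43 × 10 = 430 N and must supply an equal clockwise moment, so its lever arm about the pivot is 414 / 430 = 0.963 m.
That puts it at 4.3 + 0.963 = 5.26 m from the left end.

x ≈ 5.26 m from the left end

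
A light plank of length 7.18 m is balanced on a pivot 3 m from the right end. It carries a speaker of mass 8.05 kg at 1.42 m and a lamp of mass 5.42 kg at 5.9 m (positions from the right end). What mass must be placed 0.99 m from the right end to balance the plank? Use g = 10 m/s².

Take moments about the pivot (at 3 m from the right end).
Speaker: 8.05 × 10 = 80.5 N down at 1.42 m → arm 1.58 m, τ = 80.5 × 1.58 = 127.2 N·m clockwise.
Lamp: 5.42 × 10 = 54.2 N down at 5.9 m → arm 2.9 m, τ = 54.2 × 2.9 = 157.2 N·m counterclockwise.
Net moment of known loads = 30 N·m counterclockwise.
An unknown mass m at 0.99 m has arm 2.01 m; its moment is m·g·2.01 clockwise.
Setting net torque to zero: m × 10 × 2.01 = 30 → m = 30 / (10 × 2.01) = 1.49 kg.

m ≈ 1.49 kg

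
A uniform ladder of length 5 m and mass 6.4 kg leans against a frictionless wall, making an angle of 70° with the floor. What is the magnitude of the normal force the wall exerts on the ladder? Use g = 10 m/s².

N_wall ≈ 11.6 N

Sum moments about the foot of the ladder (the floor normal and friction both act there and drop out).
Ladder weight 6.4×10 = 64 N acts at 2.5 m along the ladder; its horizontal arm is 2.5·cos70° = 0.8551 m → τ = 54.73 N·m clockwise.
Wall normal N acts horizontally at the top; its moment arm is the height L sinθ = 5·sin70° = 4.698 m, counterclockwise.
Balancing moments: N × 4.698 = 54.73, giving N = 11.6 N.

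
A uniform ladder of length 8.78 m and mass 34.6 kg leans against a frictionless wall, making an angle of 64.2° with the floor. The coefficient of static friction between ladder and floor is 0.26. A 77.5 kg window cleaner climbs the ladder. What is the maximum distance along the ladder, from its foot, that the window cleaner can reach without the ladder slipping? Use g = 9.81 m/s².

d ≈ 4.87 m

Take moments about the foot of the ladder.
Ladder weight 34.6×9.81 = 339.4 N acts at 4.39 m along the ladder; its horizontal arm is 4.39·cos64.2° = 1.911 m → τ = 648.6 N·m clockwise.
Window cleaner weight 77.5×9.81 = 760.3 N at distance d → arm d·cos64.2° → τ = 760.3·d·0.4352 clockwise.
Wall normal N at the top has arm L sinθ = 7.905 m counterclockwise, so Στ = 0 gives N·7.905 = 648.6 + 330.9·d.
ΣFy = 0 ⇒ N_floor = 1100 N, so the maximum friction is μ_s·N_floor = 0.26×1100 = 286 N. ΣFx = 0 ⇒ N_wall = f, so at the slipping point N = 286 N.
Substituting: 286×7.905 = 648.6 + 330.9·d ⇒ d = (2261 − 648.6) / 330.9 = 4.87 m.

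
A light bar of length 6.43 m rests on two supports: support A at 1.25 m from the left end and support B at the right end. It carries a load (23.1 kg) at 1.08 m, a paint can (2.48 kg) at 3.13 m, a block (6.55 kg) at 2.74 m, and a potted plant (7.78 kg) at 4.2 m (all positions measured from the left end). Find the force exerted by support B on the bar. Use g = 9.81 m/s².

Take moments about support A.
Load: 23.1 × 9.81 = 226.6 N down at 1.08 m → arm 0.17 m, τ = 226.6 × 0.17 = 38.52 N·m counterclockwise.
Paint can: 2.48 × 9.81 = 24.33 N down at 3.13 m → arm 1.88 m, τ = 24.33 × 1.88 = 45.74 N·m clockwise.
Block: 6.55 × 9.81 = 64.26 N down at 2.74 m → arm 1.49 m, τ = 64.26 × 1.49 = 95.75 N·m clockwise.
Potted plant: 7.78 × 9.81 = 76.32 N down at 4.2 m → arm 2.95 m, τ = 76.32 × 2.95 = 225.1 N·m clockwise.
Net load moment about support A = 328.1 N·m clockwise.
Reaction R at support B is upward at 6.43 m, arm 5.18 m → moment R × 5.18 counterclockwise.
For rotational equilibrium, R × 5.18 = 328.1, so R = 63.3 N.

R_B ≈ 63.3 N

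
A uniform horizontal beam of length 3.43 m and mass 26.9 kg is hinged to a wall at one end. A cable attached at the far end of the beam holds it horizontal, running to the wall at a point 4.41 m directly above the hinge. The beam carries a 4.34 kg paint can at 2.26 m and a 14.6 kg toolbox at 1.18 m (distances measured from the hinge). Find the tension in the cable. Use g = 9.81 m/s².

T ≈ 265 N

Choose the hinge as the axis so the unknown hinge reaction has zero arm there.
Beam weight: 26.9 × 9.81 = 263.9 N down at 1.715 m → arm 1.715 m, τ = 263.9 × 1.715 = 452.6 N·m clockwise.
Paint can: 4.34 × 9.81 = 42.58 N down at 2.26 m → arm 2.26 m, τ = 42.58 × 2.26 = 96.23 N·m clockwise.
Toolbox: 14.6 × 9.81 = 143.2 N down at 1.18 m → arm 1.18 m, τ = 143.2 × 1.18 = 169 N·m clockwise.
Total clockwise load moment = 717.8 N·m.
The cable tension T acts at 3.43 m; only its component perpendicular to the beam, T sinθ, produces torque. sinθ = h/√(h²+d²) = 4.41/√(4.41²+3.43²) = 0.7894.
Στ = 0 ⇒ T × 3.43 × 0.7894 = 717.8 ⇒ T = 717.8 / 2.708 = 265 N.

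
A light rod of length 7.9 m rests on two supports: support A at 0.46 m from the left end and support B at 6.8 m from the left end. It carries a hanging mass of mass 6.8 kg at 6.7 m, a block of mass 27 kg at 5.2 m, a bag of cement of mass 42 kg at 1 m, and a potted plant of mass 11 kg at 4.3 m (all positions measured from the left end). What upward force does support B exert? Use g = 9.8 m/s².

R_B ≈ 364 N

About support A:
Hanging mass: 6.8 × 9.8 = 66.64 N down at 6.7 m → arm 6.24 m, τ = 66.64 × 6.24 = 415.8 N·m clockwise.
Block: 27 × 9.8 = 264.6 N down at 5.2 m → arm 4.74 m, τ = 264.6 × 4.74 = 1254 N·m clockwise.
Bag of cement: 42 × 9.8 = 411.6 N down at 1 m → arm 0.54 m, τ = 411.6 × 0.54 = 222.3 N·m clockwise.
Potted plant: 11 × 9.8 = 107.8 N down at 4.3 m → arm 3.84 m, τ = 107.8 × 3.84 = 414 N·m clockwise.
Net load moment about support A = 2306 N·m clockwise.
Reaction R at support B is upward at 6.8 m, arm 6.34 m → moment R × 6.34 counterclockwise.
Στ = 0 ⇒ R × 6.34 = 2306 ⇒ R = 364 N.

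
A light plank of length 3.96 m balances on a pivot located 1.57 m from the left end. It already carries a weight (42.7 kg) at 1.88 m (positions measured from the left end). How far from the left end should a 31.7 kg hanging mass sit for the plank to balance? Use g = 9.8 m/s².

x ≈ 1.15 m from the left end

Choose the pivot (at 1.57 m from the left end) as the axis so the support reaction has zero arm there.
Weight: 42.7 × 9.8 = 418.5 N down at 1.88 m → arm 0.31 m, τ = 418.5 × 0.31 = 129.7 N·m clockwise.
Net moment of existing loads = 129.7 N·m clockwise.
The hanging mass weighs 31.7 × 9.8 = 310.7 N and must supply an equal counterclockwise moment, so its lever arm about the pivot is 129.7 / 310.7 = 0.417 m.
That puts it at 1.57 − 0.417 = 1.15 m from the left end.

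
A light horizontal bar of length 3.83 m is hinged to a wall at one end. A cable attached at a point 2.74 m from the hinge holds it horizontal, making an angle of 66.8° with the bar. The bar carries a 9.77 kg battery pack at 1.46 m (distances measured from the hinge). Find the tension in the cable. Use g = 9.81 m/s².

T ≈ 55.6 N

Sum moments about the hinge (the unknown hinge reaction has zero arm there).
Battery pack: 9.77 × 9.81 = 95.84 N down at 1.46 m → arm 1.46 m, τ = 95.84 × 1.46 = 139.9 N·m clockwise.
Total clockwise load moment = 139.9 N·m.
The cable tension T acts at 2.74 m; only its component perpendicular to the bar, T sinθ, produces torque. sin 66.8° = 0.9191.
Balancing moments: T × 2.74 × 0.9191 = 139.9, giving T = 139.9 / 2.518 = 55.6 N.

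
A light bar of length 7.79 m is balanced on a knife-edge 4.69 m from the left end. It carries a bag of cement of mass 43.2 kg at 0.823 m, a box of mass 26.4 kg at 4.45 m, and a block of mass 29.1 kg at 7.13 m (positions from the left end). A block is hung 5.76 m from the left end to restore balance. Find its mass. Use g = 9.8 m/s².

m ≈ 95.7 kg

About the knife-edge (at 4.69 m from the left end):
Bag of cement: 43.2 × 9.8 = 423.4 N down at 0.823 m → arm 3.867 m, τ = 423.4 × 3.867 = 1637 N·m counterclockwise.
Box: 26.4 × 9.8 = 258.7 N down at 4.45 m → arm 0.24 m, τ = 258.7 × 0.24 = 62.09 N·m counterclockwise.
Block: 29.1 × 9.8 = 285.2 N down at 7.13 m → arm 2.44 m, τ = 285.2 × 2.44 = 695.9 N·m clockwise.
Net moment of known loads = 1003 N·m counterclockwise.
An unknown mass m at 5.76 m has arm 1.07 m; its moment is m·g·1.07 clockwise.
For rotational equilibrium, m × 9.8 × 1.07 = 1003, so m = 1003 / (9.8 × 1.07) = 95.7 kg.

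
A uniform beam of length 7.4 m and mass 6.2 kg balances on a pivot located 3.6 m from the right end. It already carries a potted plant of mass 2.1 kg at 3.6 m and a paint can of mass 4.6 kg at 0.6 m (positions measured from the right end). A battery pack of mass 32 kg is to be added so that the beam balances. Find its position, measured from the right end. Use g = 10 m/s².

x ≈ 4.01 m from the right end

About the pivot (at 3.6 m from the right end):
Beam weight: 6.2 × 10 = 62 N down at 3.7 m → arm 0.1 m, τ = 62 × 0.1 = 6.2 N·m counterclockwise.
Potted plant: acts at the pivot, moment arm 0 → no torque.
Paint can: 4.6 × 10 = 46 N down at 0.6 m → arm 3 m, τ = 46 × 3 = 138 N·m clockwise.
Net moment of existing loads = 131.8 N·m clockwise.
The battery pack weighs 32 × 10 = 320 N and must supply an equal counterclockwise moment, so its lever arm about the pivot is 131.8 / 320 = 0.412 m.
That puts it at 3.6 + 0.412 = 4.01 m from the right end.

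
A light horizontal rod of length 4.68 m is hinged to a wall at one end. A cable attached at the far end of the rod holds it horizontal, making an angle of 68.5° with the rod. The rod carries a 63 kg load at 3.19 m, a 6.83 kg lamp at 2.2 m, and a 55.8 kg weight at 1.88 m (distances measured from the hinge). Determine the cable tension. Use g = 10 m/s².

T ≈ 737 N

Take moments about the hinge.
Load: 63 × 10 = 630 N down at 3.19 m → arm 3.19 m, τ = 630 × 3.19 = 2010 N·m clockwise.
Lamp: 6.83 × 10 = 68.3 N down at 2.2 m → arm 2.2 m, τ = 68.3 × 2.2 = 150.3 N·m clockwise.
Weight: 55.8 × 10 = 558 N down at 1.88 m → arm 1.88 m, τ = 558 × 1.88 = 1049 N·m clockwise.
Total clockwise load moment = 3209 N·m.
The cable tension T acts at 4.68 m; only its component perpendicular to the rod, T sinθ, produces torque. sin 68.5° = 0.9304.
Στ = 0 ⇒ T × 4.68 × 0.9304 = 3209 ⇒ T = 3209 / 4.354 = 737 N.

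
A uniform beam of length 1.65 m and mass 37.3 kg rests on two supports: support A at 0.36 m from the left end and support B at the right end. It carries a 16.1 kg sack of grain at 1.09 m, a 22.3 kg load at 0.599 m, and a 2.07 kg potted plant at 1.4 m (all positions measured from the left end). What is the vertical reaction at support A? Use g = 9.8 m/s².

R_A ≈ 484 N

Sum moments about support B (its reaction then has zero moment arm).
Beam weight: 37.3 × 9.8 = 365.5 N down at 0.825 m → arm 0.825 m, τ = 365.5 × 0.825 = 301.5 N·m counterclockwise.
Sack of grain: 16.1 × 9.8 = 157.8 N down at 1.09 m → arm 0.56 m, τ = 157.8 × 0.56 = 88.37 N·m counterclockwise.
Load: 22.3 × 9.8 = 218.5 N down at 0.599 m → arm 1.051 m, τ = 218.5 × 1.051 = 229.6 N·m counterclockwise.
Potted plant: 2.07 × 9.8 = 20.29 N down at 1.4 m → arm 0.25 m, τ = 20.29 × 0.25 = 5.072 N·m counterclockwise.
Net load moment about support B = 624.5 N·m counterclockwise.
Reaction R at support A is upward at 0.36 m, arm 1.29 m → moment R × 1.29 clockwise.
Setting net torque to zero: R × 1.29 = 624.5 → R = 484 N.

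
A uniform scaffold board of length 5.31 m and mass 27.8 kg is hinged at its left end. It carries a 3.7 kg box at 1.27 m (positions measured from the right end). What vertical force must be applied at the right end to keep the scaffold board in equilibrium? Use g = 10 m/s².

Sum moments about the left end (the unknown pivot reaction has zero arm there).
Beam weight: 27.8 × 10 = 278 N down at 2.655 m → arm 2.655 m, τ = 278 × 2.655 = 738.1 N·m clockwise.
Box: 3.7 × 10 = 37 N down at 1.27 m → arm 4.04 m, τ = 37 × 4.04 = 149.5 N·m clockwise.
Net moment of the loads = 887.6 N·m clockwise.
The upward force F acts at the right end, arm 5.31 m, giving F × 5.31 counterclockwise.
Setting net torque to zero: F × 5.31 = 887.6 → F = 887.6 / 5.31 = 167 N.

F ≈ 167 N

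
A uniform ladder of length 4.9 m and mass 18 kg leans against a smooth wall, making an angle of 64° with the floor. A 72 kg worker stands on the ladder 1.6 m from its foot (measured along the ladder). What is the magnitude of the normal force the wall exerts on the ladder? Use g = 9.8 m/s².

N_wall ≈ 155 N

Sum moments about the foot of the ladder (the floor normal and friction both act there and drop out).
Ladder weight 18×9.8 = 176.4 N acts at 2.45 m along the ladder; its horizontal arm is 2.45·cos64° = 1.074 m → τ = 189.5 N·m clockwise.
Worker: 72×9.8 = 705.6 N at 1.6 m → arm 0.7014 m → τ = 494.9 N·m clockwise.
Wall normal N acts horizontally at the top; its moment arm is the height L sinθ = 4.9·sin64° = 4.404 m, counterclockwise.
Setting net torque to zero: N × 4.404 = 684.4 → N = 155 N.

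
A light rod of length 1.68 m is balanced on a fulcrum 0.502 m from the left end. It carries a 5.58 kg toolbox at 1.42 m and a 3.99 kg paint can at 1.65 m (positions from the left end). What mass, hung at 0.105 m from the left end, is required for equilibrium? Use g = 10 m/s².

Sum moments about the fulcrum (at 0.502 m from the left end) (the support reaction has zero arm there).
Toolbox: 5.58 × 10 = 55.8 N down at 1.42 m → arm 0.918 m, τ = 55.8 × 0.918 = 51.22 N·m clockwise.
Paint can: 3.99 × 10 = 39.9 N down at 1.65 m → arm 1.148 m, τ = 39.9 × 1.148 = 45.81 N·m clockwise.
Net moment of known loads = 97.03 N·m clockwise.
An unknown mass m at 0.105 m has arm 0.397 m; its moment is m·g·0.397 counterclockwise.
Balancing moments: m × 10 × 0.397 = 97.03, giving m = 97.03 / (10 × 0.397) = 24.4 kg.

m ≈ 24.4 kg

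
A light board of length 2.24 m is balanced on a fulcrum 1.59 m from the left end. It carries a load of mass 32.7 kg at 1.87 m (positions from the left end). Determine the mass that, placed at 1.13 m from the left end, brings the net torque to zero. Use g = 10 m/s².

Taking torques about the fulcrum (at 1.59 m from the left end):
Load: 32.7 × 10 = 327 N down at 1.87 m → arm 0.28 m, τ = 327 × 0.28 = 91.56 N·m clockwise.
Net moment of known loads = 91.56 N·m clockwise.
An unknown mass m at 1.13 m has arm 0.46 m; its moment is m·g·0.46 counterclockwise.
Στ = 0 ⇒ m × 10 × 0.46 = 91.56 ⇒ m = 91.56 / (10 × 0.46) = 19.9 kg.

m ≈ 19.9 kg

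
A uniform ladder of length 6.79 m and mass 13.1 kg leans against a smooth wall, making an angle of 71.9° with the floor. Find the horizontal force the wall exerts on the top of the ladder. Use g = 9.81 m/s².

N_wall ≈ 21 N

Sum moments about the foot of the ladder (the floor normal and friction both act there and drop out).
Ladder weight 13.1×9.81 = 128.5 N acts at 3.395 m along the ladder; its horizontal arm is 3.395·cos71.9° = 1.055 m → τ = 135.6 N·m clockwise.
Wall normal N acts horizontally at the top; its moment arm is the height L sinθ = 6.79·sin71.9° = 6.454 m, counterclockwise.
Setting net torque to zero: N × 6.454 = 135.6 → N = 21 N.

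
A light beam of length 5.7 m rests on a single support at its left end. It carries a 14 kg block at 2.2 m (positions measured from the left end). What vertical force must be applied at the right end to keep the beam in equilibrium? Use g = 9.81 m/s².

Take moments about the left end.
Block: 14 × 9.81 = 137.3 N down at 2.2 m → arm 2.2 m, τ = 137.3 × 2.2 = 302.1 N·m clockwise.
Net moment of the loads = 302.1 N·m clockwise.
The upward force F acts at the right end, arm 5.7 m, giving F × 5.7 counterclockwise.
Balancing moments: F × 5.7 = 302.1, giving F = 302.1 / 5.7 = 53 N.

F ≈ 53 N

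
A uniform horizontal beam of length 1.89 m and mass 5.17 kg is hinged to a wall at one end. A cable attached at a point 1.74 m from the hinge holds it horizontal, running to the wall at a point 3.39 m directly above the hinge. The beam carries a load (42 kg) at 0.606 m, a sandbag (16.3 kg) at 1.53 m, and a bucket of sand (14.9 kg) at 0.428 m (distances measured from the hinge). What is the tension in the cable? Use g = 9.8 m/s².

Taking torques about the hinge:
Beam weight: 5.17 × 9.8 = 50.67 N down at 0.945 m → arm 0.945 m, τ = 50.67 × 0.945 = 47.88 N·m clockwise.
Load: 42 × 9.8 = 411.6 N down at 0.606 m → arm 0.606 m, τ = 411.6 × 0.606 = 249.4 N·m clockwise.
Sandbag: 16.3 × 9.8 = 159.7 N down at 1.53 m → arm 1.53 m, τ = 159.7 × 1.53 = 244.3 N·m clockwise.
Bucket of sand: 14.9 × 9.8 = 146 N down at 0.428 m → arm 0.428 m, τ = 146 × 0.428 = 62.49 N·m clockwise.
Total clockwise load moment = 604.1 N·m.
The cable tension T acts at 1.74 m; only its component perpendicular to the beam, T sinθ, produces torque. sinθ = h/√(h²+d²) = 3.39/√(3.39²+1.74²) = 0.8897.
For rotational equilibrium, T × 1.74 × 0.8897 = 604.1, so T = 604.1 / 1.548 = 390 N.

T ≈ 390 N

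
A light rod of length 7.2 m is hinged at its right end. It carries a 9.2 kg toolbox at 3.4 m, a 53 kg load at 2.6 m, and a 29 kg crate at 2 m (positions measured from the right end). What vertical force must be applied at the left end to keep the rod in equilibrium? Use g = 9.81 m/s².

F ≈ 309 N

Sum moments about the right end (the unknown pivot reaction has zero arm there).
Toolbox: 9.2 × 9.81 = 90.25 N down at 3.4 m → arm 3.4 m, τ = 90.25 × 3.4 = 306.8 N·m counterclockwise.
Load: 53 × 9.81 = 519.9 N down at 2.6 m → arm 2.6 m, τ = 519.9 × 2.6 = 1352 N·m counterclockwise.
Crate: 29 × 9.81 = 284.5 N down at 2 m → arm 2 m, τ = 284.5 × 2 = 569 N·m counterclockwise.
Net moment of the loads = 2228 N·m counterclockwise.
The upward force F acts at the left end, arm 7.2 m, giving F × 7.2 clockwise.
For rotational equilibrium, F × 7.2 = 2228, so F = 2228 / 7.2 = 309 N.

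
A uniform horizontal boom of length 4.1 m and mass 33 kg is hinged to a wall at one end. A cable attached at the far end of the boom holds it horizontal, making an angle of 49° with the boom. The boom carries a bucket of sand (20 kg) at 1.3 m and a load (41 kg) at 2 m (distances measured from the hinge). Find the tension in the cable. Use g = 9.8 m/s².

Choose the hinge as the axis so the unknown hinge reaction has zero arm there.
Beam weight: 33 × 9.8 = 323.4 N down at 2.05 m → arm 2.05 m, τ = 323.4 × 2.05 = 663 N·m clockwise.
Bucket of sand: 20 × 9.8 = 196 N down at 1.3 m → arm 1.3 m, τ = 196 × 1.3 = 254.8 N·m clockwise.
Load: 41 × 9.8 = 401.8 N down at 2 m → arm 2 m, τ = 401.8 × 2 = 803.6 N·m clockwise.
Total clockwise load moment = 1721 N·m.
The cable tension T acts at 4.1 m; only its component perpendicular to the boom, T sinθ, produces torque. sin 49° = 0.7547.
For rotational equilibrium, T × 4.1 × 0.7547 = 1721, so T = 1721 / 3.094 = 556 N.

T ≈ 556 N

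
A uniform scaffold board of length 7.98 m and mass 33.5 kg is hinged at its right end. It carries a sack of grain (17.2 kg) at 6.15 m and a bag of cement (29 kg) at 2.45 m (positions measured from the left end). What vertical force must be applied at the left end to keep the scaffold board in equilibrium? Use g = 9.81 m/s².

Choose the right end as the axis so the unknown pivot reaction has zero arm there.
Beam weight: 33.5 × 9.81 = 328.6 N down at 3.99 m → arm 3.99 m, τ = 328.6 × 3.99 = 1311 N·m counterclockwise.
Sack of grain: 17.2 × 9.81 = 168.7 N down at 6.15 m → arm 1.83 m, τ = 168.7 × 1.83 = 308.7 N·m counterclockwise.
Bag of cement: 29 × 9.81 = 284.5 N down at 2.45 m → arm 5.53 m, τ = 284.5 × 5.53 = 1573 N·m counterclockwise.
Net moment of the loads = 3193 N·m counterclockwise.
The upward force F acts at the left end, arm 7.98 m, giving F × 7.98 clockwise.
Στ = 0 ⇒ F × 7.98 = 3193 ⇒ F = 3193 / 7.98 = 400 N.

F ≈ 400 N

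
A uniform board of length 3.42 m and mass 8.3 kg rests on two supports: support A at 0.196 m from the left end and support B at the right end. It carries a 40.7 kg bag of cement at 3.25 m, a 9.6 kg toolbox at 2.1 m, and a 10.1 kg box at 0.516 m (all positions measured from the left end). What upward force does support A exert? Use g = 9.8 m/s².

Choose support B as the axis so its reaction then has zero moment arm.
Beam weight: 8.3 × 9.8 = 81.34 N down at 1.71 m → arm 1.71 m, τ = 81.34 × 1.71 = 139.1 N·m counterclockwise.
Bag of cement: 40.7 × 9.8 = 398.9 N down at 3.25 m → arm 0.17 m, τ = 398.9 × 0.17 = 67.81 N·m counterclockwise.
Toolbox: 9.6 × 9.8 = 94.08 N down at 2.1 m → arm 1.32 m, τ = 94.08 × 1.32 = 124.2 N·m counterclockwise.
Box: 10.1 × 9.8 = 98.98 N down at 0.516 m → arm 2.904 m, τ = 98.98 × 2.904 = 287.4 N·m counterclockwise.
Net load moment about support B = 618.5 N·m counterclockwise.
Reaction R at support A is upward at 0.196 m, arm 3.224 m → moment R × 3.224 clockwise.
Στ = 0 ⇒ R × 3.224 = 618.5 ⇒ R = 192 N.

R_A ≈ 192 N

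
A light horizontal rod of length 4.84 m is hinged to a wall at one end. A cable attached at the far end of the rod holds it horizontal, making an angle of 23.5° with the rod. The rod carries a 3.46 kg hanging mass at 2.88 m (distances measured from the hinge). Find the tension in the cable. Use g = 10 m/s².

T ≈ 51.6 N

About the hinge:
Hanging mass: 3.46 × 10 = 34.6 N down at 2.88 m → arm 2.88 m, τ = 34.6 × 2.88 = 99.65 N·m clockwise.
Total clockwise load moment = 99.65 N·m.
The cable tension T acts at 4.84 m; only its component perpendicular to the rod, T sinθ, produces torque. sin 23.5° = 0.3987.
For rotational equilibrium, T × 4.84 × 0.3987 = 99.65, so T = 99.65 / 1.93 = 51.6 N.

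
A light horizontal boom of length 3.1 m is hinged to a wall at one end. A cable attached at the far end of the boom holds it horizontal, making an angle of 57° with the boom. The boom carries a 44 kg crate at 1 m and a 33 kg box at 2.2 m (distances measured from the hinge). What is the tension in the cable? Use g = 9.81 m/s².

Sum moments about the hinge (the unknown hinge reaction has zero arm there).
Crate: 44 × 9.81 = 431.6 N down at 1 m → arm 1 m, τ = 431.6 × 1 = 431.6 N·m clockwise.
Box: 33 × 9.81 = 323.7 N down at 2.2 m → arm 2.2 m, τ = 323.7 × 2.2 = 712.1 N·m clockwise.
Total clockwise load moment = 1144 N·m.
The cable tension T acts at 3.1 m; only its component perpendicular to the boom, T sinθ, produces torque. sin 57° = 0.8387.
Στ = 0 ⇒ T × 3.1 × 0.8387 = 1144 ⇒ T = 1144 / 2.6 = 440 N.

T ≈ 440 N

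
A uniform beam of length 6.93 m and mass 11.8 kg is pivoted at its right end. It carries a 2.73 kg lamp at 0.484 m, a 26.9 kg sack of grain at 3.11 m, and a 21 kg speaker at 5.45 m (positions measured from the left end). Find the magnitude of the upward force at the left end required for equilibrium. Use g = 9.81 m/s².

F ≈ 272 N

Take moments about the right end.
Beam weight: 11.8 × 9.81 = 115.8 N down at 3.465 m → arm 3.465 m, τ = 115.8 × 3.465 = 401.2 N·m counterclockwise.
Lamp: 2.73 × 9.81 = 26.78 N down at 0.484 m → arm 6.446 m, τ = 26.78 × 6.446 = 172.6 N·m counterclockwise.
Sack of grain: 26.9 × 9.81 = 263.9 N down at 3.11 m → arm 3.82 m, τ = 263.9 × 3.82 = 1008 N·m counterclockwise.
Speaker: 21 × 9.81 = 206 N down at 5.45 m → arm 1.48 m, τ = 206 × 1.48 = 304.9 N·m counterclockwise.
Net moment of the loads = 1887 N·m counterclockwise.
The upward force F acts at the left end, arm 6.93 m, giving F × 6.93 clockwise.
Balancing moments: F × 6.93 = 1887, giving F = 1887 / 6.93 = 272 N.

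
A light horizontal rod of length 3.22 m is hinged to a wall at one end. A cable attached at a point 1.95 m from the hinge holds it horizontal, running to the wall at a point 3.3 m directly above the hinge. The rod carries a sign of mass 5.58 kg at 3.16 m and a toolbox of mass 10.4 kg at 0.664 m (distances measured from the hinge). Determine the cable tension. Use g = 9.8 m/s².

Choose the hinge as the axis so the unknown hinge reaction has zero arm there.
Sign: 5.58 × 9.8 = 54.68 N down at 3.16 m → arm 3.16 m, τ = 54.68 × 3.16 = 172.8 N·m clockwise.
Toolbox: 10.4 × 9.8 = 101.9 N down at 0.664 m → arm 0.664 m, τ = 101.9 × 0.664 = 67.66 N·m clockwise.
Total clockwise load moment = 240.5 N·m.
The cable tension T acts at 1.95 m; only its component perpendicular to the rod, T sinθ, produces torque. sinθ = h/√(h²+d²) = 3.3/√(3.3²+1.95²) = 0.8609.
Στ = 0 ⇒ T × 1.95 × 0.8609 = 240.5 ⇒ T = 240.5 / 1.679 = 143 N.

T ≈ 143 N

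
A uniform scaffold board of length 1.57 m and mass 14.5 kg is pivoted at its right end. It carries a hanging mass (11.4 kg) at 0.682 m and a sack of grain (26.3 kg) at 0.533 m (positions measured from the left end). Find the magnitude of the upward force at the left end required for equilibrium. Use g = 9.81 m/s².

About the right end:
Beam weight: 14.5 × 9.81 = 142.2 N down at 0.785 m → arm 0.785 m, τ = 142.2 × 0.785 = 111.6 N·m counterclockwise.
Hanging mass: 11.4 × 9.81 = 111.8 N down at 0.682 m → arm 0.888 m, τ = 111.8 × 0.888 = 99.28 N·m counterclockwise.
Sack of grain: 26.3 × 9.81 = 258 N down at 0.533 m → arm 1.037 m, τ = 258 × 1.037 = 267.5 N·m counterclockwise.
Net moment of the loads = 478.4 N·m counterclockwise.
The upward force F acts at the left end, arm 1.57 m, giving F × 1.57 clockwise.
Στ = 0 ⇒ F × 1.57 = 478.4 ⇒ F = 478.4 / 1.57 = 305 N.

F ≈ 305 N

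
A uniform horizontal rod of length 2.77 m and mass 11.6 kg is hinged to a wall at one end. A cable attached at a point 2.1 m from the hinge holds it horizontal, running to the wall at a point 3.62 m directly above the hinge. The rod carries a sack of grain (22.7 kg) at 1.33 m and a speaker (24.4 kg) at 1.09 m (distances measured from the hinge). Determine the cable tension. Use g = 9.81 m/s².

Sum moments about the hinge (the unknown hinge reaction has zero arm there).
Beam weight: 11.6 × 9.81 = 113.8 N down at 1.385 m → arm 1.385 m, τ = 113.8 × 1.385 = 157.6 N·m clockwise.
Sack of grain: 22.7 × 9.81 = 222.7 N down at 1.33 m → arm 1.33 m, τ = 222.7 × 1.33 = 296.2 N·m clockwise.
Speaker: 24.4 × 9.81 = 239.4 N down at 1.09 m → arm 1.09 m, τ = 239.4 × 1.09 = 260.9 N·m clockwise.
Total clockwise load moment = 714.7 N·m.
The cable tension T acts at 2.1 m; only its component perpendicular to the rod, T sinθ, produces torque. sinθ = h/√(h²+d²) = 3.62/√(3.62²+2.1²) = 0.865.
Balancing moments: T × 2.1 × 0.865 = 714.7, giving T = 714.7 / 1.817 = 393 N.

T ≈ 393 N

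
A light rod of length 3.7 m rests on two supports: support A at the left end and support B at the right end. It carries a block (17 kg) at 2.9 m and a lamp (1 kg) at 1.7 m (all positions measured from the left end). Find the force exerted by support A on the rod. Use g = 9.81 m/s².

Choose support B as the axis so its reaction then has zero moment arm.
Block: 17 × 9.81 = 166.8 N down at 2.9 m → arm 0.8 m, τ = 166.8 × 0.8 = 133.4 N·m counterclockwise.
Lamp: 1 × 9.81 = 9.81 N down at 1.7 m → arm 2 m, τ = 9.81 × 2 = 19.62 N·m counterclockwise.
Net load moment about support B = 153 N·m counterclockwise.
Reaction R at support A is upward at 0 m, arm 3.7 m → moment R × 3.7 clockwise.
Setting net torque to zero: R × 3.7 = 153 → R = 41.4 N.

R_A ≈ 41.4 N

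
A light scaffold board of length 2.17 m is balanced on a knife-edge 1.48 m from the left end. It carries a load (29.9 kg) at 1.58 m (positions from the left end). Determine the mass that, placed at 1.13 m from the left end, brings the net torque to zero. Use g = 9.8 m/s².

About the knife-edge (at 1.48 m from the left end):
Load: 29.9 × 9.8 = 293 N down at 1.58 m → arm 0.1 m, τ = 293 × 0.1 = 29.3 N·m clockwise.
Net moment of known loads = 29.3 N·m clockwise.
An unknown mass m at 1.13 m has arm 0.35 m; its moment is m·g·0.35 counterclockwise.
For rotational equilibrium, m × 9.8 × 0.35 = 29.3, so m = 29.3 / (9.8 × 0.35) = 8.54 kg.

m ≈ 8.54 kg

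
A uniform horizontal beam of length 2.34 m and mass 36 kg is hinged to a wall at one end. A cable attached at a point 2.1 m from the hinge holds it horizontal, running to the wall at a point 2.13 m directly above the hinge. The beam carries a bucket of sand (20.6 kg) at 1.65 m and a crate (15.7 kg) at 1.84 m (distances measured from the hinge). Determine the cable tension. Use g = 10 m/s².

T ≈ 702 N

Choose the hinge as the axis so the unknown hinge reaction has zero arm there.
Beam weight: 36 × 10 = 360 N down at 1.17 m → arm 1.17 m, τ = 360 × 1.17 = 421.2 N·m clockwise.
Bucket of sand: 20.6 × 10 = 206 N down at 1.65 m → arm 1.65 m, τ = 206 × 1.65 = 339.9 N·m clockwise.
Crate: 15.7 × 10 = 157 N down at 1.84 m → arm 1.84 m, τ = 157 × 1.84 = 288.9 N·m clockwise.
Total clockwise load moment = 1050 N·m.
The cable tension T acts at 2.1 m; only its component perpendicular to the beam, T sinθ, produces torque. sinθ = h/√(h²+d²) = 2.13/√(2.13²+2.1²) = 0.7121.
Balancing moments: T × 2.1 × 0.7121 = 1050, giving T = 1050 / 1.495 = 702 N.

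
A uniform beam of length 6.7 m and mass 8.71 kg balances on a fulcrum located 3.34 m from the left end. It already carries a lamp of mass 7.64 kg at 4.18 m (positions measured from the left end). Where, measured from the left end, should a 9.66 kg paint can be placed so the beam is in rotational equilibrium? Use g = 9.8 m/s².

x ≈ 2.67 m from the left end

Taking torques about the fulcrum (at 3.34 m from the left end):
Beam weight: 8.71 × 9.8 = 85.36 N down at 3.35 m → arm 0.01 m, τ = 85.36 × 0.01 = 0.8536 N·m clockwise.
Lamp: 7.64 × 9.8 = 74.87 N down at 4.18 m → arm 0.84 m, τ = 74.87 × 0.84 = 62.89 N·m clockwise.
Net moment of existing loads = 63.74 N·m clockwise.
The paint can weighs 9.66 × 9.8 = 94.67 N and must supply an equal counterclockwise moment, so its lever arm about the fulcrum is 63.74 / 94.67 = 0.673 m.
That puts it at 3.34 − 0.673 = 2.67 m from the left end.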